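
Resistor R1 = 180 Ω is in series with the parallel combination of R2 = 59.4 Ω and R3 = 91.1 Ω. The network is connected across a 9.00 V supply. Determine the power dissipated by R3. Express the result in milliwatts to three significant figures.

24.6 mW

Collapse R2‖R3 to a single equivalent, reducing the network to two series elements.
R_p = (59.4×91.1)/(59.4+91.1) = 35.96 Ω
R_total = 180 + 35.96 = 216.0 Ω
I = V / R_total = 9.00 / 216.0 = 0.04168 A
Voltage across the parallel pair: V_p = I × R_p = 0.04168 × 35.96 = 1.498 V
R3 is across V_p, so use P = V²/R for that branch.
P_R3 = (1.498)² / 91.1 = 0.02465 W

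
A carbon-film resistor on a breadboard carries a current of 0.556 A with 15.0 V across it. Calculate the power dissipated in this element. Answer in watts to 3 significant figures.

8.34 W

Both the voltage across and the current through the element are known, so P = V I applies directly.
P = 15.0 V × 0.5560 A = 8.340 W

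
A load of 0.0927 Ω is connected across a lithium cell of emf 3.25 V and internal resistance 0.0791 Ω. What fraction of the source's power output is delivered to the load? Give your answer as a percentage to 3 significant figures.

54.0 %

The source delivers εI, of which I²R reaches the load and I²r is lost; since I is common, η = R/(R+r).
η = R / (R + r) = 0.0927 / (0.0927 + 0.0791) = 0.5396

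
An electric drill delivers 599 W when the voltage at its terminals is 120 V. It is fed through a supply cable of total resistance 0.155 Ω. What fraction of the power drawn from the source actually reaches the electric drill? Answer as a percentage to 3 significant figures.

99.4 %

I = P / V = 599 / 120 = 4.992 A through the supply cable.
P_line = I² R_line = (4.992)² × 0.155 = 3.862 W
P_source = P_load + P_line = 599.0 + 3.862 = 602.9 W
η = P_load / P_source = 599.0 / 602.9 = 0.9936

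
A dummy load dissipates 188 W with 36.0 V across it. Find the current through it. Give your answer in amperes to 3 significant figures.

From P = V I = I²R = V²/R, with the two given quantities we get I = P / V.
I = 188 / 36.0 = 5.222 A

5.22 A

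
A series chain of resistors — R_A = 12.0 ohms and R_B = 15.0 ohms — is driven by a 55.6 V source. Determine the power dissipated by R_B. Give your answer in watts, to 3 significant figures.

63.6 W

In a series string the same current flows through every resistor — find that current, then P = I²R for the one we want.
R_total = 12.0 + 15.0 = 27.00 Ω
I = V / R_total = 55.6 / 27.00 = 2.059 A
P_R_B = I² × R_B = (2.059)² × 15.0 = 63.61 W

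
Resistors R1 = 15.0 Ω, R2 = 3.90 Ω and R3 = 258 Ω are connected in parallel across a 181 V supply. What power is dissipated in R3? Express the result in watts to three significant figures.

127 W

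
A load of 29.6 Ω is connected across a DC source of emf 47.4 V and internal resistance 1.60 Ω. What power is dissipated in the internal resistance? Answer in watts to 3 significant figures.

3.69 W

The internal resistance carries the same current as the load; P_int = I²r.
I = ε / (r + R) = 47.4 / (1.60 + 29.6) = 1.519 A
P_int = I² r = (1.519)² × 1.60 = 3.693 W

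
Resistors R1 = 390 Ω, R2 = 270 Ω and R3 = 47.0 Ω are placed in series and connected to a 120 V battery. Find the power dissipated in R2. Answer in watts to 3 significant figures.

7.78 W

Series elements share the same current, so find I first, then use P = I²R.
R_total = 390 + 270 + 47.0 = 707.0 Ω
I = V / R_total = 120 / 707.0 = 0.1697 A
P_R2 = I² × R2 = (0.1697)² × 270 = 7.778 W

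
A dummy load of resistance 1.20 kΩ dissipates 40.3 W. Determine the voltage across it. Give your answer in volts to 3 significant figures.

Rearranging the power relation for the two known quantities gives V = √(P R).
V = √(40.3 × 1200) = 219.9 V

220 V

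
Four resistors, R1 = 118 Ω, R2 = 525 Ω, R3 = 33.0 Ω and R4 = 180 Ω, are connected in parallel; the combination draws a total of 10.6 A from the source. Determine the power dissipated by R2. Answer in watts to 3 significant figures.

The branches share the same voltage, but only the total current is given — find V from the equivalent resistance first.
1/R_eq = 1/118 + 1/525 + 1/33.0 + 1/180 ⇒ R_eq = 21.63 Ω
V = I_total × R_eq = 10.60 × 21.63 = 229.2 V
P_R2 = V² / R2 = (229.2)² / 525 = 100.1 W

100 W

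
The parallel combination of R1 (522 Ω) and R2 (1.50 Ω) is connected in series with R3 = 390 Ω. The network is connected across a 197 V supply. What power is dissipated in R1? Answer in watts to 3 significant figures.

0.00109 W

Reduce the parallel combination to a single R_p; the circuit then becomes R_p in series with the remaining resistor.
R_p = (522×1.50)/(522+1.50) = 1.496 Ω
R_total = R_p + 390 = 1.496 + 390 = 391.5 Ω
I = V / R_total = 197 / 391.5 = 0.5032 A
Voltage across the parallel pair: V_p = I × R_p = 0.5032 × 1.496 = 0.7526 V
R1 has V_p across it, so P = V_p²/R1.
P_R1 = (0.7526)² / 522 = 0.001085 W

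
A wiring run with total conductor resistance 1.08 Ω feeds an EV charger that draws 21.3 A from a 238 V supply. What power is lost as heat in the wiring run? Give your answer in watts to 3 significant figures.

490 W

The wiring run and load are in series, so the same current flows in both; the loss is I²R_line.
The wiring run carries the full 21.3 A.
P_line = I² R_line = (21.30)² × 1.08 = 490.0 W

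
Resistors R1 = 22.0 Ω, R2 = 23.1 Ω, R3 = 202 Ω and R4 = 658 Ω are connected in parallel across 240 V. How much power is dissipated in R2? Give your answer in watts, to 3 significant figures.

Each parallel branch sees the full supply voltage, so P = V²/R applies directly to the target branch.
P_R2 = V² / R2 = (240)² / 23.1 Ω = 2494 W

2490 W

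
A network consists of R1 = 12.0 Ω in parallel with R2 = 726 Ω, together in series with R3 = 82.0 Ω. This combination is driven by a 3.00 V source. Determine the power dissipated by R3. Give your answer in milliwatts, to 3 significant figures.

Combine R1 and R2 into their parallel equivalent first, reducing the network to two series resistors.
R_p = (12.0×726)/(12.0+726) = 11.80 Ω
R_total = R_p + 82.0 = 11.80 + 82.0 = 93.80 Ω
I = V / R_total = 3.00 / 93.80 = 0.03198 A
R3 carries the full series current, so P = I²R.
P_R3 = (0.03198)² × 82.0 = 0.08387 W

83.9 mW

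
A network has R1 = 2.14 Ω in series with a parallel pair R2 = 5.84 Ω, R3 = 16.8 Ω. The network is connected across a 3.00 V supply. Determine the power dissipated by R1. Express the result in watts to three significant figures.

0.460 W

Reduce the parallel pair to R_p first; the network is then a simple series string.
R_p = (5.84×16.8)/(5.84+16.8) = 4.334 Ω
R_total = 2.14 + 4.334 = 6.474 Ω
I = V / R_total = 3.00 / 6.474 = 0.4634 A
All the current flows through R1; use P = I²R.
P_R1 = (0.4634)² × 2.14 = 0.4596 W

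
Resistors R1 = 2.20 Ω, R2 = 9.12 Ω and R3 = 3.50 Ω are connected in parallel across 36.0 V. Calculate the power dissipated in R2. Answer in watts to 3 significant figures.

142 W

Each parallel branch sees the full supply voltage, so P = V²/R applies directly to the target branch.
P_R2 = V² / R2 = (36.0)² / 9.12 Ω = 142.1 W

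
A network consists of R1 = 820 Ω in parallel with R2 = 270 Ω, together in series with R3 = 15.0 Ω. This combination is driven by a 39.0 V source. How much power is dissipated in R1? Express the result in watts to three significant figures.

1.61 W

First find R_p for the parallel pair, then treat R_p + R3 as a series loop.
R_p = (820×270)/(820+270) = 203.1 Ω
R_total = R_p + 15.0 = 203.1 + 15.0 = 218.1 Ω
I = V / R_total = 39.0 / 218.1 = 0.1788 A
Voltage across the parallel pair: V_p = I × R_p = 0.1788 × 203.1 = 36.32 V
R1 has V_p across it, so P = V_p²/R1.
P_R1 = (36.32)² / 820 = 1.609 W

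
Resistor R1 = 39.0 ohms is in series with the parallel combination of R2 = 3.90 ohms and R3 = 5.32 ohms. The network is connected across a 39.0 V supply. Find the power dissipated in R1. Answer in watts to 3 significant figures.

First combine the parallel branches into one equivalent R_p, then R1 + R_p is a series pair.
R_p = (3.90×5.32)/(3.90+5.32) = 2.250 Ω
R_total = 39.0 + 2.250 = 41.25 Ω
I = V / R_total = 39.0 / 41.25 = 0.9454 A
The full supply current passes through R1: P = I²R.
P_R1 = (0.9454)² × 39.0 = 34.86 W

34.9 W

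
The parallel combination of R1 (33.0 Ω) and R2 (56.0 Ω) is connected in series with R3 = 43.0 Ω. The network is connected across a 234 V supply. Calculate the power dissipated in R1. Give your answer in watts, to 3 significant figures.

176 W

Combine R1 and R2 into their parallel equivalent first, reducing the network to two series resistors.
R_p = (33.0×56.0)/(33.0+56.0) = 20.76 Ω
R_total = R_p + 43.0 = 20.76 + 43.0 = 63.76 Ω
I = V / R_total = 234 / 63.76 = 3.670 A
Voltage across the parallel pair: V_p = I × R_p = 3.670 × 20.76 = 76.20 V
R1 sits across V_p; its power is V_p²/R.
P_R1 = (76.20)² / 33.0 = 176.0 W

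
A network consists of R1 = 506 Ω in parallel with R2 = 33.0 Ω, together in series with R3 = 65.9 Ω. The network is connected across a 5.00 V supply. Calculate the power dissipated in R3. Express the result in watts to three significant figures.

0.176 W

Combine R1 and R2 into their parallel equivalent first, reducing the network to two series resistors.
R_p = (506×33.0)/(506+33.0) = 30.98 Ω
R_total = R_p + 65.9 = 30.98 + 65.9 = 96.88 Ω
I = V / R_total = 5.00 / 96.88 = 0.05161 A
R3 carries the full series current, so P = I²R.
P_R3 = (0.05161)² × 65.9 = 0.1755 W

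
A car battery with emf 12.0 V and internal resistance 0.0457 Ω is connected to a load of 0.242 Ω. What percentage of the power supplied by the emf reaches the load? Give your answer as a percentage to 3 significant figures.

The source delivers εI, of which I²R reaches the load and I²r is lost; since I is common, η = R/(R+r).
η = R / (R + r) = 0.242 / (0.242 + 0.0457) = 0.8412

84.1 %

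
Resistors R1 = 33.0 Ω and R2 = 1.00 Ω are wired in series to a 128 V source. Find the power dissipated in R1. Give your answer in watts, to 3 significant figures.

468 W

Every series element carries the same I. Get I from the total resistance, then P = I² × R1.
R_total = 33.0 + 1.00 = 34.00 Ω
I = V / R_total = 128 / 34.00 = 3.765 A
P_R1 = I² × R1 = (3.765)² × 33.0 = 467.7 W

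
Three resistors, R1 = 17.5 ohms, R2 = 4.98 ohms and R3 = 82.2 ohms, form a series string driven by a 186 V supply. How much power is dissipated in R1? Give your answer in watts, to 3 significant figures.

In a series string the same current flows through every resistor — find that current, then P = I²R for the one we want.
R_total = 17.5 + 4.98 + 82.2 = 104.7 Ω
I = V / R_total = 186 / 104.7 = 1.777 A
P_R1 = I² × R1 = (1.777)² × 17.5 = 55.25 W

55.3 W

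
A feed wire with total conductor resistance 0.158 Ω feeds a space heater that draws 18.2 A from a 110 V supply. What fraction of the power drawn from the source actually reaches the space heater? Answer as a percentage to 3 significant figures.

97.4 %

The feed wire carries the full 18.2 A.
P_line = I² R_line = (18.20)² × 0.158 = 52.34 W
P_source = V I = 110 × 18.20 = 2002 W; P_load = 1950 W
η = P_load / P_source = 1950 / 2002 = 0.9739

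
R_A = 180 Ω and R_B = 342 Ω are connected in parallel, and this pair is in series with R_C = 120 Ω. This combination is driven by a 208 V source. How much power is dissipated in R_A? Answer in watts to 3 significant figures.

Reduce the parallel combination to a single R_p; the circuit then becomes R_p in series with the remaining resistor.
R_p = (180×342)/(180+342) = 117.9 Ω
R_total = R_p + 120 = 117.9 + 120 = 237.9 Ω
I = V / R_total = 208 / 237.9 = 0.8742 A
Voltage across the parallel pair: V_p = I × R_p = 0.8742 × 117.9 = 103.1 V
Use P = V²/R for R_A with V = V_p.
P_R_A = (103.1)² / 180 = 59.05 W

59.0 W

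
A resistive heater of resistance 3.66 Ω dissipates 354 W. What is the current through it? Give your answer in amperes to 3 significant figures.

9.83 A

The two known quantities fix the third via I = √(P / R).
I = √(354 / 3.66) = 9.835 A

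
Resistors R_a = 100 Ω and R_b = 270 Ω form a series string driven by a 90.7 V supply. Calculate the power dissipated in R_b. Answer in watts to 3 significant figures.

16.2 W

The current is common to all series resistors; compute it, then apply P = I²R for the target.
R_total = 100 + 270 = 370.0 Ω
I = V / R_total = 90.7 / 370.0 = 0.2451 A
P_R_b = I² × R_b = (0.2451)² × 270 = 16.22 W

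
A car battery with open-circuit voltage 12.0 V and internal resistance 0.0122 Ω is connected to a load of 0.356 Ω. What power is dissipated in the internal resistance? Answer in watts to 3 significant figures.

The source's internal resistance is just another series element carrying I; its dissipation is I²r.
I = ε / (r + R) = 12.0 / (0.0122 + 0.356) = 32.59 A
P_int = I² r = (32.59)² × 0.0122 = 12.96 W

13.0 W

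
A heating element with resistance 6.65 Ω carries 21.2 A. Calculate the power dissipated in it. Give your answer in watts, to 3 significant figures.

2990 W

Knowing I and R, the power is just I²R — no need to find V first.
P = (21.20 A)² × 6.65 Ω = 2989 W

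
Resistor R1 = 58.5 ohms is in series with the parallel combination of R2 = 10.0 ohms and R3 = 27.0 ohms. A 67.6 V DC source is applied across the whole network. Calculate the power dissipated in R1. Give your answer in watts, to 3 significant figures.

61.7 W

Collapse R2‖R3 to a single equivalent, reducing the network to two series elements.
R_p = (10.0×27.0)/(10.0+27.0) = 7.297 Ω
R_total = 58.5 + 7.297 = 65.80 Ω
I = V / R_total = 67.6 / 65.80 = 1.027 A
R1 carries the full series current, so P = I²R.
P_R1 = (1.027)² × 58.5 = 61.75 W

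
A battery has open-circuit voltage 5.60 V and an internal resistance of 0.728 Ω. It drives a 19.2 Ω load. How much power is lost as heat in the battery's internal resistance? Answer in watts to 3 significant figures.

0.0575 W

The source's internal resistance is just another series element carrying I; its dissipation is I²r.
I = ε / (r + R) = 5.60 / (0.728 + 19.2) = 0.2810 A
P_int = I² r = (0.2810)² × 0.728 = 0.05749 W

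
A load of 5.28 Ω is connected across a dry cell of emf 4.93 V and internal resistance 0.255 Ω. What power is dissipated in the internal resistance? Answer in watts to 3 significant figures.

Internal loss is I²r, with I set by the total series resistance r+R.
I = ε / (r + R) = 4.93 / (0.255 + 5.28) = 0.8907 A
P_int = I² r = (0.8907)² × 0.255 = 0.2023 W

0.202 W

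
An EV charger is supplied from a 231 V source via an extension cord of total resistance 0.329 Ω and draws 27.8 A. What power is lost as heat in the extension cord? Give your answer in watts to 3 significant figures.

The extension cord and load are in series, so the same current flows in both; the loss is I²R_line.
The extension cord carries the full 27.8 A.
P_line = I² R_line = (27.80)² × 0.329 = 254.3 W

254 W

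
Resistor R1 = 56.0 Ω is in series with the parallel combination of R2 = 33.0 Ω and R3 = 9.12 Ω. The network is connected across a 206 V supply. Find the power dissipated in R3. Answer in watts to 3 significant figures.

59.6 W

Collapse R2‖R3 to a single equivalent, reducing the network to two series elements.
R_p = (33.0×9.12)/(33.0+9.12) = 7.145 Ω
R_total = 56.0 + 7.145 = 63.15 Ω
I = V / R_total = 206 / 63.15 = 3.262 A
Voltage across the parallel pair: V_p = I × R_p = 3.262 × 7.145 = 23.31 V
R3 sees V_p directly, so P = V_p² / R3.
P_R3 = (23.31)² / 9.12 = 59.58 W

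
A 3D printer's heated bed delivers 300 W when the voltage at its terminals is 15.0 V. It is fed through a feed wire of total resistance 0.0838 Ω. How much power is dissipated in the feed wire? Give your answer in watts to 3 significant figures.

The feed wire is a series resistance carrying the load current; its dissipation is I²R_line.
I = P / V = 300 / 15.0 = 20.00 A through the feed wire.
P_line = I² R_line = (20.00)² × 0.0838 = 33.52 W

33.5 W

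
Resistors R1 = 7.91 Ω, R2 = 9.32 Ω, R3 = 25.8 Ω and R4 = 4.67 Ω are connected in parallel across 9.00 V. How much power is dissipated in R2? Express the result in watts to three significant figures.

R2 sits directly across the source, so P = V²/R with V = 9.00 V.
P_R2 = V² / R2 = (9.00)² / 9.32 Ω = 8.691 W

8.69 W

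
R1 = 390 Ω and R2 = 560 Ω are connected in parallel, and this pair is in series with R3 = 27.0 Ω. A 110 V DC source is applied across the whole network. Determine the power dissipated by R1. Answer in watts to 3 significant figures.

Reduce the parallel combination to a single R_p; the circuit then becomes R_p in series with the remaining resistor.
R_p = (390×560)/(390+560) = 229.9 Ω
R_total = R_p + 27.0 = 229.9 + 27.0 = 256.9 Ω
I = V / R_total = 110 / 256.9 = 0.4282 A
Voltage across the parallel pair: V_p = I × R_p = 0.4282 × 229.9 = 98.44 V
Use P = V²/R for R1 with V = V_p.
P_R1 = (98.44)² / 390 = 24.85 W

24.8 W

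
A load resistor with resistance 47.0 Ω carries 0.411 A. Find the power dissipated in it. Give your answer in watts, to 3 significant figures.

Knowing I and R, the power is just I²R — no need to find V first.
P = (0.4110 A)² × 47.0 Ω = 7.939 W

7.94 W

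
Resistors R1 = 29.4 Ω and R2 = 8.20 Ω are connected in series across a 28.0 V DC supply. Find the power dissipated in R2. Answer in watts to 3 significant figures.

4.55 W

Since the resistors are in series they all carry the loop current I = V/R_total; the power in any one is I²R.
R_total = 29.4 + 8.20 = 37.60 Ω
I = V / R_total = 28.0 / 37.60 = 0.7447 A
P_R2 = I² × R2 = (0.7447)² × 8.20 = 4.547 W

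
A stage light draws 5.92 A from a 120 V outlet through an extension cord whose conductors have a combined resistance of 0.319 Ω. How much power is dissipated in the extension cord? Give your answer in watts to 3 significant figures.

11.2 W

Only the current and the line resistance are needed for the I²R loss.
The extension cord carries the full 5.92 A.
P_line = I² R_line = (5.920)² × 0.319 = 11.18 W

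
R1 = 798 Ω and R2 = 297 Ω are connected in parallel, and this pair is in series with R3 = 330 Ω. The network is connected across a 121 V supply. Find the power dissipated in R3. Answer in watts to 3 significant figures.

16.2 W

Collapse the R1‖R2 pair into one equivalent R_p; then R_p and R3 form a series string.
R_p = (798×297)/(798+297) = 216.4 Ω
R_total = R_p + 330 = 216.4 + 330 = 546.4 Ω
I = V / R_total = 121 / 546.4 = 0.2214 A
R3 is the series element, so its power is I²R.
P_R3 = (0.2214)² × 330 = 16.18 W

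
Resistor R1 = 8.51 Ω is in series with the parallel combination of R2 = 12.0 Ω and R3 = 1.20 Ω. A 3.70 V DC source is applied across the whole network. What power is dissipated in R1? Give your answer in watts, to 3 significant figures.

Collapse R2‖R3 to a single equivalent, reducing the network to two series elements.
R_p = (12.0×1.20)/(12.0+1.20) = 1.091 Ω
R_total = 8.51 + 1.091 = 9.601 Ω
I = V / R_total = 3.70 / 9.601 = 0.3854 A
R1 is in the main series path, so its power is I²R1.
P_R1 = (0.3854)² × 8.51 = 1.264 W

1.26 W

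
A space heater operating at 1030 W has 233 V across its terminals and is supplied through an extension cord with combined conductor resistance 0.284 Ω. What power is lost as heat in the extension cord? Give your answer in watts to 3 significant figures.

5.55 W

Only the current and the line resistance are needed for the I²R loss.
I = P / V = 1030 / 233 = 4.421 A through the extension cord.
P_line = I² R_line = (4.421)² × 0.284 = 5.550 W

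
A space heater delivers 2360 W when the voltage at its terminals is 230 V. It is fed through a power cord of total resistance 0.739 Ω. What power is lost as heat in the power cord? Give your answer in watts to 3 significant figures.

77.8 W

Line loss is just I²R for the cable — we know both I and R_line directly.
I = P / V = 2360 / 230 = 10.26 A through the power cord.
P_line = I² R_line = (10.26)² × 0.739 = 77.81 W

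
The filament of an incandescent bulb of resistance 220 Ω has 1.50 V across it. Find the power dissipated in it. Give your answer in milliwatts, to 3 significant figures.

Voltage and resistance are given, so P = V²/R is the one-step route.
P = (1.50 V)² / 220 Ω = 0.01023 W

10.2 mW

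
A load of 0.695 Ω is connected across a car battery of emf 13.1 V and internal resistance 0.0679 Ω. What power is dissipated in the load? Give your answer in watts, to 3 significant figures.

Find the circuit current first, then P = I²R for the load (series elements share I).
I = ε / (r + R) = 13.1 / (0.0679 + 0.695) = 17.17 A
P_load = I² R = (17.17)² × 0.695 = 204.9 W

205 W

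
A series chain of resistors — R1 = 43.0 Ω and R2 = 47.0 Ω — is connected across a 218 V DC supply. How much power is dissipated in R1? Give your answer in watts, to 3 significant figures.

252 W

The current is common to all series resistors; compute it, then apply P = I²R for the target.
R_total = 43.0 + 47.0 = 90.00 Ω
I = V / R_total = 218 / 90.00 = 2.422 A
P_R1 = I² × R1 = (2.422)² × 43.0 = 252.3 W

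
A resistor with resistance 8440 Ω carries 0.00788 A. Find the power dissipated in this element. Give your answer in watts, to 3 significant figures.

With I and R stated, P = I²R applies in one step.
P = (0.007880 A)² × 8440 Ω = 0.5241 W

0.524 W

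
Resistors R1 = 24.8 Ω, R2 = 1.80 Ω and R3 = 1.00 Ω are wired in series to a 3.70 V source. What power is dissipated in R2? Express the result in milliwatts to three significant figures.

In a series string the same current flows through every resistor — find that current, then P = I²R for the one we want.
R_total = 24.8 + 1.80 + 1.00 = 27.60 Ω
I = V / R_total = 3.70 / 27.60 = 0.1341 A
P_R2 = I² × R2 = (0.1341)² × 1.80 = 0.03235 W

32.3 mW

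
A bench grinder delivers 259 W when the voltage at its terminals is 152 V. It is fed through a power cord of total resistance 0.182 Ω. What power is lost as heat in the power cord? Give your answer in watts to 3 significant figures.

0.528 W

Only the current and the line resistance are needed for the I²R loss.
I = P / V = 259 / 152 = 1.704 A through the power cord.
P_line = I² R_line = (1.704)² × 0.182 = 0.5284 W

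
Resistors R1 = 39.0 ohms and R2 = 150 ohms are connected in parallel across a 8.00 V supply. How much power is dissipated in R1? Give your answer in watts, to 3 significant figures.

1.64 W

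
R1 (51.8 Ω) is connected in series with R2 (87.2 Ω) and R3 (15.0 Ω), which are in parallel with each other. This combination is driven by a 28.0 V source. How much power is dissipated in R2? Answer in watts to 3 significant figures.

0.353 W

Reduce the parallel pair to R_p first; the network is then a simple series string.
R_p = (87.2×15.0)/(87.2+15.0) = 12.80 Ω
R_total = 51.8 + 12.80 = 64.60 Ω
I = V / R_total = 28.0 / 64.60 = 0.4334 A
Voltage across the parallel pair: V_p = I × R_p = 0.4334 × 12.80 = 5.547 V
With V_p across R2, its power is V_p²/R2.
P_R2 = (5.547)² / 87.2 = 0.3529 W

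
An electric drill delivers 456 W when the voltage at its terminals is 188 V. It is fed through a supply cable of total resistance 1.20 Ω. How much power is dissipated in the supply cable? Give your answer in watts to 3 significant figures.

7.06 W

Only the current and the line resistance are needed for the I²R loss.
I = P / V = 456 / 188 = 2.426 A through the supply cable.
P_line = I² R_line = (2.426)² × 1.20 = 7.060 W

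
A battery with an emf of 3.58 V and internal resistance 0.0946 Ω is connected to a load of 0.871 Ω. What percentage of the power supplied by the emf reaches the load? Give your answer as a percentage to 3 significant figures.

Efficiency is P_load / P_total. With a series r and R sharing the same I, P = I²R for each, so η = R/(R+r).
η = R / (R + r) = 0.871 / (0.871 + 0.0946) = 0.9020

90.2 %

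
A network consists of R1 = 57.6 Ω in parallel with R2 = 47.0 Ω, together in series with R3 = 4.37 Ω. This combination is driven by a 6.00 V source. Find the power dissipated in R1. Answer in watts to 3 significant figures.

0.457 W

Reduce the parallel combination to a single R_p; the circuit then becomes R_p in series with the remaining resistor.
R_p = (57.6×47.0)/(57.6+47.0) = 25.88 Ω
R_total = R_p + 4.37 = 25.88 + 4.37 = 30.25 Ω
I = V / R_total = 6.00 / 30.25 = 0.1983 A
Voltage across the parallel pair: V_p = I × R_p = 0.1983 × 25.88 = 5.133 V
Use P = V²/R for R1 with V = V_p.
P_R1 = (5.133)² / 57.6 = 0.4575 W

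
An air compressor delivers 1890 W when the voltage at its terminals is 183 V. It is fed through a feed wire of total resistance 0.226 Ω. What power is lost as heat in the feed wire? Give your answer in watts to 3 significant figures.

24.1 W

The feed wire and load are in series, so the same current flows in both; the loss is I²R_line.
I = P / V = 1890 / 183 = 10.33 A through the feed wire.
P_line = I² R_line = (10.33)² × 0.226 = 24.11 W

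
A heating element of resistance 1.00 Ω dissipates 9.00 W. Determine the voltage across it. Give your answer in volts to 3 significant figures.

3.00 V

Inverting the appropriate power form: V = √(P R).
V = √(9.00 × 1.00) = 3.000 V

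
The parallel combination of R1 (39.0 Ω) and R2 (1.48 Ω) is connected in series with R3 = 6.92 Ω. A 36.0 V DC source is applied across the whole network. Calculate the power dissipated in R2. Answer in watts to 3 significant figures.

25.6 W

Reduce the parallel combination to a single R_p; the circuit then becomes R_p in series with the remaining resistor.
R_p = (39.0×1.48)/(39.0+1.48) = 1.426 Ω
R_total = R_p + 6.92 = 1.426 + 6.92 = 8.346 Ω
I = V / R_total = 36.0 / 8.346 = 4.314 A
Voltage across the parallel pair: V_p = I × R_p = 4.314 × 1.426 = 6.151 V
R2 sits across V_p; its power is V_p²/R.
P_R2 = (6.151)² / 1.48 = 25.56 W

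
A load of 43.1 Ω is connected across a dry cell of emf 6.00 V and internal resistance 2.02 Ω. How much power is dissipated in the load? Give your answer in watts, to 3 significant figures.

The internal resistance and the load are in series, so the same I flows through both; get I from ε/(r+R), then I²R for the load.
I = ε / (r + R) = 6.00 / (2.02 + 43.1) = 0.1330 A
P_load = I² R = (0.1330)² × 43.1 = 0.7622 W

0.762 W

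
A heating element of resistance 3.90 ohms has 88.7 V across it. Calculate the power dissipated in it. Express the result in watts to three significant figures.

2020 W

V and R are stated; P = V²/R avoids computing the current.
P = (88.7 V)² / 3.90 Ω = 2017 W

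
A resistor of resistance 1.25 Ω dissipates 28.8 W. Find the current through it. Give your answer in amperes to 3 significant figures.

Inverting the appropriate power form: I = √(P / R).
I = √(28.8 / 1.25) = 4.800 A

4.80 A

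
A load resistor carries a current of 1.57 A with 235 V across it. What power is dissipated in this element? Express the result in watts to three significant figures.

369 W

Both the voltage across and the current through the element are known, so P = V I applies directly.
P = 235 V × 1.570 A = 368.9 W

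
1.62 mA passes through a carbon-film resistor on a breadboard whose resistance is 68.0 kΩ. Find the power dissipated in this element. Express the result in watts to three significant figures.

Current and resistance are given, so P = I²R is the direct form.
P = (0.001620 A)² × 68000 Ω = 0.1785 W

0.178 W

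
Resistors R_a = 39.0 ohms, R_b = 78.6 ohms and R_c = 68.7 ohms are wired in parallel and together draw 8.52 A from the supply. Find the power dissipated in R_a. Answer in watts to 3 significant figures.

665 W

Parallel branches share V, not I — compute V via R_eq, then use V²/R for the target branch.
1/R_eq = 1/39.0 + 1/78.6 + 1/68.7 ⇒ R_eq = 18.90 Ω
V = I_total × R_eq = 8.520 × 18.90 = 161.0 V
P_R_a = V² / R_a = (161.0)² / 39.0 = 664.6 W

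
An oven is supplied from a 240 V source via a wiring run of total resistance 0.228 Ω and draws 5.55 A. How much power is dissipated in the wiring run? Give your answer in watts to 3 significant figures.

The wiring run is a series resistance carrying the load current; its dissipation is I²R_line.
The wiring run carries the full 5.55 A.
P_line = I² R_line = (5.550)² × 0.228 = 7.023 W

7.02 W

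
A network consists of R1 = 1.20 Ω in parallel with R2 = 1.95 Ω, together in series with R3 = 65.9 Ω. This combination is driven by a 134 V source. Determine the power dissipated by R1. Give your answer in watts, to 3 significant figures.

1.86 W

Reduce the parallel combination to a single R_p; the circuit then becomes R_p in series with the remaining resistor.
R_p = (1.20×1.95)/(1.20+1.95) = 0.7429 Ω
R_total = R_p + 65.9 = 0.7429 + 65.9 = 66.64 Ω
I = V / R_total = 134 / 66.64 = 2.011 A
Voltage across the parallel pair: V_p = I × R_p = 2.011 × 0.7429 = 1.494 V
R1 has V_p across it, so P = V_p²/R1.
P_R1 = (1.494)² / 1.20 = 1.859 W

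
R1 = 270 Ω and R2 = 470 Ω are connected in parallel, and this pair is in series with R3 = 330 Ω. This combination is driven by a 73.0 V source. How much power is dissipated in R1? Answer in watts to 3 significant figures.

Reduce the parallel combination to a single R_p; the circuit then becomes R_p in series with the remaining resistor.
R_p = (270×470)/(270+470) = 171.5 Ω
R_total = R_p + 330 = 171.5 + 330 = 501.5 Ω
I = V / R_total = 73.0 / 501.5 = 0.1456 A
Voltage across the parallel pair: V_p = I × R_p = 0.1456 × 171.5 = 24.96 V
Use P = V²/R for R1 with V = V_p.
P_R1 = (24.96)² / 270 = 2.308 W

2.31 W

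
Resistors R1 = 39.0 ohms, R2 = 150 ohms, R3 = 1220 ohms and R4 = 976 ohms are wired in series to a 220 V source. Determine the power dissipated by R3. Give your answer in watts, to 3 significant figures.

10.4 W

Series elements share the same current, so find I first, then use P = I²R.
R_total = 39.0 + 150 + 1220 + 976 = 2385 Ω
I = V / R_total = 220 / 2385 = 0.09224 A
P_R3 = I² × R3 = (0.09224)² × 1220 = 10.38 W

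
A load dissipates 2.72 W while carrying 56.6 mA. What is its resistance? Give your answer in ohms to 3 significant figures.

Inverting the appropriate power form: R = P / I².
R = 2.72 / (0.05660)² = 849.1 Ω

849 Ω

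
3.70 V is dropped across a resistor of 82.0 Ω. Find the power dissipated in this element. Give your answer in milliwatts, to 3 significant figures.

Voltage and resistance are given, so P = V²/R is the one-step route.
P = (3.70 V)² / 82.0 Ω = 0.1670 W

167 mW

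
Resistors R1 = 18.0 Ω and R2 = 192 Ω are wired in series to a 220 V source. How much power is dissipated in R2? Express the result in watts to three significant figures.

211 W

Series elements share the same current, so find I first, then use P = I²R.
R_total = 18.0 + 192 = 210.0 Ω
I = V / R_total = 220 / 210.0 = 1.048 A
P_R2 = I² × R2 = (1.048)² × 192 = 210.7 W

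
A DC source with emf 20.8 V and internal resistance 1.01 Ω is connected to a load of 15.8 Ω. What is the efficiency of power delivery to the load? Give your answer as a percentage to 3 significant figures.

Both r and R carry the same current, so the power split is just the resistance split: η = R/(R+r).
η = R / (R + r) = 15.8 / (15.8 + 1.01) = 0.9399

94.0 %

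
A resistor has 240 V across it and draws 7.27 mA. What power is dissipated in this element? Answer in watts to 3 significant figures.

Since both terminal voltage and current are stated, P = V I gives the power in one step.
P = 240 V × 0.007270 A = 1.745 W

1.74 W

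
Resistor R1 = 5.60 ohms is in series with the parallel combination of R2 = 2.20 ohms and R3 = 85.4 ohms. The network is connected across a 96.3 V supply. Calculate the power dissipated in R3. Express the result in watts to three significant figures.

8.33 W

Reduce the parallel pair to R_p first; the network is then a simple series string.
R_p = (2.20×85.4)/(2.20+85.4) = 2.145 Ω
R_total = 5.60 + 2.145 = 7.745 Ω
I = V / R_total = 96.3 / 7.745 = 12.43 A
Voltage across the parallel pair: V_p = I × R_p = 12.43 × 2.145 = 26.67 V
With V_p across R3, its power is V_p²/R3.
P_R3 = (26.67)² / 85.4 = 8.328 W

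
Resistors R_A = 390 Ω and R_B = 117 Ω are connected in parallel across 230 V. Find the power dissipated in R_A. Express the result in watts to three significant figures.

136 W

The supply voltage appears across each parallel branch — just use P = V²/R_A.
P_R_A = V² / R_A = (230)² / 390 Ω = 135.6 W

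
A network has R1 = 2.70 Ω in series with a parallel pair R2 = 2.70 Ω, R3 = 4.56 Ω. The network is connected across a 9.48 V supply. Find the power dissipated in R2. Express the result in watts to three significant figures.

Collapse R2‖R3 to a single equivalent, reducing the network to two series elements.
R_p = (2.70×4.56)/(2.70+4.56) = 1.696 Ω
R_total = 2.70 + 1.696 = 4.396 Ω
I = V / R_total = 9.48 / 4.396 = 2.157 A
Voltage across the parallel pair: V_p = I × R_p = 2.157 × 1.696 = 3.657 V
With V_p across R2, its power is V_p²/R2.
P_R2 = (3.657)² / 2.70 = 4.954 W

4.95 W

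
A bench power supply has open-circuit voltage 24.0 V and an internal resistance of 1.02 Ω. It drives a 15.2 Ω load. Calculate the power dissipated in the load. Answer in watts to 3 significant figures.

With r and R in series, I = ε/(r+R); the load dissipates I²R.
I = ε / (r + R) = 24.0 / (1.02 + 15.2) = 1.480 A
P_load = I² R = (1.480)² × 15.2 = 33.28 W

33.3 W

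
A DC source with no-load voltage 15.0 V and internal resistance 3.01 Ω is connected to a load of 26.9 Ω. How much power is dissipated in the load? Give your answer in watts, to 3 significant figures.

With r and R in series, I = ε/(r+R); the load dissipates I²R.
I = ε / (r + R) = 15.0 / (3.01 + 26.9) = 0.5015 A
P_load = I² R = (0.5015)² × 26.9 = 6.766 W

6.77 W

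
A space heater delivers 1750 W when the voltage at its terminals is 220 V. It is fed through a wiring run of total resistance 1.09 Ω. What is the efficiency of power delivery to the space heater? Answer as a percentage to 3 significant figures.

96.2 %

I = P / V = 1750 / 220 = 7.955 A through the wiring run.
P_line = I² R_line = (7.955)² × 1.09 = 68.97 W
P_source = P_load + P_line = 1750 + 68.97 = 1819 W
η = P_load / P_source = 1750 / 1819 = 0.9621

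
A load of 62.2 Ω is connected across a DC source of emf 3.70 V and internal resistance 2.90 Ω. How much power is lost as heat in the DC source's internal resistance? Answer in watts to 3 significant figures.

Internal loss is I²r, with I set by the total series resistance r+R.
I = ε / (r + R) = 3.70 / (2.90 + 62.2) = 0.05684 A
P_int = I² r = (0.05684)² × 2.90 = 0.009368 W

0.00937 W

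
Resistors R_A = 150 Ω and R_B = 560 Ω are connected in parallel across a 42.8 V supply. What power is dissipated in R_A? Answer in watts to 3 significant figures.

The supply voltage appears across each parallel branch — just use P = V²/R_A.
P_R_A = V² / R_A = (42.8)² / 150 Ω = 12.21 W

12.2 W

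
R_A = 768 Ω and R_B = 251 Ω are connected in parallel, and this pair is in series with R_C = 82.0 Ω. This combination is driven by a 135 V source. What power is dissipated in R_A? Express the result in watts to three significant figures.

11.5 W

Combine R_A and R_B into their parallel equivalent first, reducing the network to two series resistors.
R_p = (768×251)/(768+251) = 189.2 Ω
R_total = R_p + 82.0 = 189.2 + 82.0 = 271.2 Ω
I = V / R_total = 135 / 271.2 = 0.4978 A
Voltage across the parallel pair: V_p = I × R_p = 0.4978 × 189.2 = 94.18 V
R_A sits across V_p; its power is V_p²/R.
P_R_A = (94.18)² / 768 = 11.55 W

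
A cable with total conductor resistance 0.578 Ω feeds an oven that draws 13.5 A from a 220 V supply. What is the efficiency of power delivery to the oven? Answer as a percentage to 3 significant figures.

The cable carries the full 13.5 A.
P_line = I² R_line = (13.50)² × 0.578 = 105.3 W
P_source = V I = 220 × 13.50 = 2970 W; P_load = 2865 W
η = P_load / P_source = 2865 / 2970 = 0.9645

96.5 %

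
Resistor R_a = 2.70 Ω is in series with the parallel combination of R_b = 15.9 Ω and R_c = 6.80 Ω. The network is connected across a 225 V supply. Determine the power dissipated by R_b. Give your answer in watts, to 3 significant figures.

Replace R_b and R_c with their parallel equivalent so the circuit becomes R_a in series with R_p.
R_p = (15.9×6.80)/(15.9+6.80) = 4.763 Ω
R_total = 2.70 + 4.763 = 7.463 Ω
I = V / R_total = 225 / 7.463 = 30.15 A
Voltage across the parallel pair: V_p = I × R_p = 30.15 × 4.763 = 143.6 V
R_b sees V_p directly, so P = V_p² / R_b.
P_R_b = (143.6)² / 15.9 = 1297 W

1300 W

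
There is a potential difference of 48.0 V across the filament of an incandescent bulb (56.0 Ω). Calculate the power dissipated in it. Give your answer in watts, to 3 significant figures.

41.1 W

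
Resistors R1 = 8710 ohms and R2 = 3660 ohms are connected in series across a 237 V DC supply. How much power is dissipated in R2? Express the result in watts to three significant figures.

In a series string the same current flows through every resistor — find that current, then P = I²R for the one we want.
R_total = 8710 + 3660 = 12370 Ω
I = V / R_total = 237 / 12370 = 0.01916 A
P_R2 = I² × R2 = (0.01916)² × 3660 = 1.344 W

1.34 W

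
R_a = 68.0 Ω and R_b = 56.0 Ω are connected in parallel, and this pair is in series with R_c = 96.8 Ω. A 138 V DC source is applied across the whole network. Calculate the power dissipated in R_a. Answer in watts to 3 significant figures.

16.2 W

First find R_p for the parallel pair, then treat R_p + R_c as a series loop.
R_p = (68.0×56.0)/(68.0+56.0) = 30.71 Ω
R_total = R_p + 96.8 = 30.71 + 96.8 = 127.5 Ω
I = V / R_total = 138 / 127.5 = 1.082 A
Voltage across the parallel pair: V_p = I × R_p = 1.082 × 30.71 = 33.24 V
R_a has V_p across it, so P = V_p²/R_a.
P_R_a = (33.24)² / 68.0 = 16.24 W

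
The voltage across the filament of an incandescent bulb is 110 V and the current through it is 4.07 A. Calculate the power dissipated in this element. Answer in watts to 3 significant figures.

Both the voltage across and the current through the element are known, so P = V I applies directly.
P = 110 V × 4.070 A = 447.7 W

448 W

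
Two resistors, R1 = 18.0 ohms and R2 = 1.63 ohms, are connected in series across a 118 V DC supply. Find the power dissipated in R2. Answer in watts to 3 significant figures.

58.9 W

In a series string the same current flows through every resistor — find that current, then P = I²R for the one we want.
R_total = 18.0 + 1.63 = 19.63 Ω
I = V / R_total = 118 / 19.63 = 6.011 A
P_R2 = I² × R2 = (6.011)² × 1.63 = 58.90 W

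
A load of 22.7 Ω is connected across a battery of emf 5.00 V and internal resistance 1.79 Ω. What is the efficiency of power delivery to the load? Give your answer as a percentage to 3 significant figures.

92.7 %

η = P_load/(P_load+P_int) = I²R/(I²R+I²r) = R/(R+r) — the I² cancels for series elements.
η = R / (R + r) = 22.7 / (22.7 + 1.79) = 0.9269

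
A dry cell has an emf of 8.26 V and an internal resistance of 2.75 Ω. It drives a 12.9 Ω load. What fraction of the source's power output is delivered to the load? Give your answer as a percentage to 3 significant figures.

82.4 %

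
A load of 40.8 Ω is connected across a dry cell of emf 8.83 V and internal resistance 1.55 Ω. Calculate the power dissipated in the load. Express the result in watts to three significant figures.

With r and R in series, I = ε/(r+R); the load dissipates I²R.
I = ε / (r + R) = 8.83 / (1.55 + 40.8) = 0.2085 A
P_load = I² R = (0.2085)² × 40.8 = 1.774 W

1.77 W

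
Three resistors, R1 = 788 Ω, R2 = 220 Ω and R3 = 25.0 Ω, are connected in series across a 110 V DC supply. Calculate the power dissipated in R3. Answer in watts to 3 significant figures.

0.283 W

In a series string the same current flows through every resistor — find that current, then P = I²R for the one we want.
R_total = 788 + 220 + 25.0 = 1033 Ω
I = V / R_total = 110 / 1033 = 0.1065 A
P_R3 = I² × R3 = (0.1065)² × 25.0 = 0.2835 W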